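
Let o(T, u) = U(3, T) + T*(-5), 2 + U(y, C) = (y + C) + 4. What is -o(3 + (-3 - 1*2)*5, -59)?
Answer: -93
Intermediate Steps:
U(y, C) = 2 + C + y (U(y, C) = -2 + ((y + C) + 4) = -2 + ((C + y) + 4) = -2 + (4 + C + y) = 2 + C + y)
o(T, u) = 5 - 4*T (o(T, u) = (2 + T + 3) + T*(-5) = (5 + T) - 5*T = 5 - 4*T)
-o(3 + (-3 - 1*2)*5, -59) = -(5 - 4*(3 + (-3 - 1*2)*5)) = -(5 - 4*(3 + (-3 - 2)*5)) = -(5 - 4*(3 - 5*5)) = -(5 - 4*(3 - 25)) = -(5 - 4*(-22)) = -(5 + 88) = -1*93 = -93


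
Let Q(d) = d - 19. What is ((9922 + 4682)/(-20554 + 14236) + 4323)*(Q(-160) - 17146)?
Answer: -8758143625/117 ≈ -7.4856e+7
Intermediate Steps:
Q(d) = -19 + d
((9922 + 4682)/(-20554 + 14236) + 4323)*(Q(-160) - 17146) = ((9922 + 4682)/(-20554 + 14236) + 4323)*((-19 - 160) - 17146) = (14604/(-6318) + 4323)*(-179 - 17146) = (14604*(-1/6318) + 4323)*(-17325) = (-2434/1053 + 4323)*(-17325) = (4549685/1053)*(-17325) = -8758143625/117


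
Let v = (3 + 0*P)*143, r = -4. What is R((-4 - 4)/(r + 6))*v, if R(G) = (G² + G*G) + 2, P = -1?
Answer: 14586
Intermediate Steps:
v = 429 (v = (3 + 0*(-1))*143 = (3 + 0)*143 = 3*143 = 429)
R(G) = 2 + 2*G² (R(G) = (G² + G²) + 2 = 2*G² + 2 = 2 + 2*G²)
R((-4 - 4)/(r + 6))*v = (2 + 2*((-4 - 4)/(-4 + 6))²)*429 = (2 + 2*(-8/2)²)*429 = (2 + 2*(-8*½)²)*429 = (2 + 2*(-4)²)*429 = (2 + 2*16)*429 = (2 + 32)*429 = 34*429 = 14586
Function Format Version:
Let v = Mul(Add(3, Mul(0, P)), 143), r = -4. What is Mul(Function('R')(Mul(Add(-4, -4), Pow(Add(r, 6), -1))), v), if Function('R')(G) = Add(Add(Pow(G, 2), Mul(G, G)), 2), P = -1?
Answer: 14586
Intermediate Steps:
v = 429 (v = Mul(Add(3, Mul(0, -1)), 143) = Mul(Add(3, 0), 143) = Mul(3, 143) = 429)
Function('R')(G) = Add(2, Mul(2, Pow(G, 2))) (Function('R')(G) = Add(Add(Pow(G, 2), Pow(G, 2)), 2) = Add(Mul(2, Pow(G, 2)), 2) = Add(2, Mul(2, Pow(G, 2))))
Mul(Function('R')(Mul(Add(-4, -4), Pow(Add(r, 6), -1))), v) = Mul(Add(2, Mul(2, Pow(Mul(Add(-4, -4), Pow(Add(-4, 6), -1)), 2))), 429) = Mul(Add(2, Mul(2, Pow(Mul(-8, Pow(2, -1)), 2))), 429) = Mul(Add(2, Mul(2, Pow(Mul(-8, Rational(1, 2)), 2))), 429) = Mul(Add(2, Mul(2, Pow(-4, 2))), 429) = Mul(Add(2, Mul(2, 16)), 429) = Mul(Add(2, 32), 429) = Mul(34, 429) = 14586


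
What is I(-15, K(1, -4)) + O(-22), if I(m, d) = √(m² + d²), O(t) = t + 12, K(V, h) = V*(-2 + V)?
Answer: -10 + √226 ≈ 5.0333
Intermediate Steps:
O(t) = 12 + t
I(m, d) = √(d² + m²)
I(-15, K(1, -4)) + O(-22) = √((1*(-2 + 1))² + (-15)²) + (12 - 22) = √((1*(-1))² + 225) - 10 = √((-1)² + 225) - 10 = √(1 + 225) - 10 = √226 - 10 = -10 + √226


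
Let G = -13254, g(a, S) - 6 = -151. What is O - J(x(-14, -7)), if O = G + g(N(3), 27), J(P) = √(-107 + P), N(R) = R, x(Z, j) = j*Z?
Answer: -13399 - 3*I ≈ -13399.0 - 3.0*I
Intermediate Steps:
x(Z, j) = Z*j
g(a, S) = -145 (g(a, S) = 6 - 151 = -145)
O = -13399 (O = -13254 - 145 = -13399)
O - J(x(-14, -7)) = -13399 - √(-107 - 14*(-7)) = -13399 - √(-107 + 98) = -13399 - √(-9) = -13399 - 3*I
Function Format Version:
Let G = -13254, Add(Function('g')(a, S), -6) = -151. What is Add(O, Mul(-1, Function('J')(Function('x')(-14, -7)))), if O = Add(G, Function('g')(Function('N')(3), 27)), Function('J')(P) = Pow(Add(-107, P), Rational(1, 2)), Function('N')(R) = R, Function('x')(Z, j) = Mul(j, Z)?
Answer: Add(-13399, Mul(-3, I)) ≈ Add(-13399., Mul(-3.0000, I))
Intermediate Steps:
Function('x')(Z, j) = Mul(Z, j)
Function('g')(a, S) = -145 (Function('g')(a, S) = Add(6, -151) = -145)
O = -13399 (O = Add(-13254, -145) = -13399)
Add(O, Mul(-1, Function('J')(Function('x')(-14, -7)))) = Add(-13399, Mul(-1, Pow(Add(-107, Mul(-14, -7)), Rational(1, 2)))) = Add(-13399, Mul(-1, Pow(Add(-107, 98), Rational(1, 2)))) = Add(-13399, Mul(-1, Pow(-9, Rational(1, 2)))) = Add(-13399, Mul(-1, Mul(3, I))) = Add(-13399, Mul(-3, I))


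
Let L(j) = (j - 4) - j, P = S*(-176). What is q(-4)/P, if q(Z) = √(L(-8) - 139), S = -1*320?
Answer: I*√143/56320 ≈ 0.00021233*I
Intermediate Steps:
S = -320
P = 56320 (P = -320*(-176) = 56320)
L(j) = -4 (L(j) = (-4 + j) - j = -4)
q(Z) = I*√143 (q(Z) = √(-4 - 139) = √(-143) = I*√143)
q(-4)/P = (I*√143)/56320 = (I*√143)*(1/56320) = I*√143/56320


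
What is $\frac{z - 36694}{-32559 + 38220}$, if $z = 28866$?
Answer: $- \frac{7828}{5661} \approx -1.3828$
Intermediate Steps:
$\frac{z - 36694}{-32559 + 38220} = \frac{28866 - 36694}{-32559 + 38220} = - \frac{7828}{5661}$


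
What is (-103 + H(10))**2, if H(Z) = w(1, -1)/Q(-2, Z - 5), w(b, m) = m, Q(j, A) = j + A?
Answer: 96100/9 ≈ 10678.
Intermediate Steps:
Q(j, A) = A + j
H(Z) = -1/(-7 + Z) (H(Z) = -1/((Z - 5) - 2) = -1/((-5 + Z) - 2) = -1/(-7 + Z))
(-103 + H(10))**2 = (-103 - 1/(-7 + 10))**2 = (-103 - 1/3)**2 = (-310/3)**2 = 96100/9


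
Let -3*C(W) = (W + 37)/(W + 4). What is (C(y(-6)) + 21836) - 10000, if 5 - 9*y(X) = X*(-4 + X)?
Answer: 674930/57 ≈ 11841.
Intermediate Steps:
y(X) = 5/9 - X*(-4 + X)/9
C(W) = -(37 + W)/(3*(4 + W)) (C(W) = -(W + 37)/(3*(W + 4)) = -(37 + W)/(3*(4 + W)))
(C(y(-6)) + 21836) - 10000 = ((-37 - (5/9 - ⅑*(-6)² + (4/9)*(-6)))/(3*(4 + (5/9 - ⅑*(-6)² + (4/9)*(-6)))) + 21836) - 10000 = ((-37 - (5/9 - ⅑*36 - 8/3))/(3*(4 + (5/9 - ⅑*36 - 8/3))) + 21836) - 10000 = ((-37 - (5/9 - 4 - 8/3))/(3*(4 + (5/9 - 4 - 8/3))) + 21836) - 10000 = ((-37 - 1*(-55/9))/(3*(4 - 55/9)) + 21836) - 10000 = ((-37 + 55/9)/(3*(-19/9)) + 21836) - 10000 = ((⅓)*(-9/19)*(-278/9) + 21836) - 10000 = (278/57 + 21836) - 10000 = 1244930/57 - 10000 = 674930/57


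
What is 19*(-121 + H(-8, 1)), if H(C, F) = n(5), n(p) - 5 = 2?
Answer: -2166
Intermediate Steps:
n(p) = 7 (n(p) = 5 + 2 = 7)
H(C, F) = 7
19*(-121 + H(-8, 1)) = 19*(-121 + 7) = 19*(-114) = -2166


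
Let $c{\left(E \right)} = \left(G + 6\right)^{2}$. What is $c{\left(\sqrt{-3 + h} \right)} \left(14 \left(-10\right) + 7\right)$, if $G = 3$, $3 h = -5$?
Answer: $-10773$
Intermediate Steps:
$h = - \frac{5}{3}$ ($h = \frac{1}{3} \left(-5\right) = - \frac{5}{3} \approx -1.6667$)
$c{\left(E \right)} = 81$ ($c{\left(E \right)} = \left(3 + 6\right)^{2} = 9^{2} = 81$)
$c{\left(\sqrt{-3 + h} \right)} \left(14 \left(-10\right) + 7\right) = 81 \left(14 \left(-10\right) + 7\right) = 81 \left(-140 + 7\right) = 81 \left(-133\right) = -10773$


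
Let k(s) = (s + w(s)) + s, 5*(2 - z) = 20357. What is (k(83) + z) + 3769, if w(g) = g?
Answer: -257/5 ≈ -51.400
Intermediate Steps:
z = -20347/5 (z = 2 - ⅕*20357 = 2 - 20357/5 = -20347/5 ≈ -4069.4)
k(s) = 3*s (k(s) = (s + s) + s = 2*s + s = 3*s)
(k(83) + z) + 3769 = (3*83 - 20347/5) + 3769 = (249 - 20347/5) + 3769 = -19102/5 + 3769 = -257/5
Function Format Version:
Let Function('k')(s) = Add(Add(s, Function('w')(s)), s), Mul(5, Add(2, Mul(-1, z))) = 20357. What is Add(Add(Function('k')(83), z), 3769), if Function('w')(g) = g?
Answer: Rational(-257, 5) ≈ -51.400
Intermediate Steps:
z = Rational(-20347, 5) (z = Add(2, Mul(Rational(-1, 5), 20357)) = Add(2, Rational(-20357, 5)) = Rational(-20347, 5) ≈ -4069.4)
Function('k')(s) = Mul(3, s) (Function('k')(s) = Add(Add(s, s), s) = Add(Mul(2, s), s) = Mul(3, s))
Add(Add(Function('k')(83), z), 3769) = Add(Add(Mul(3, 83), Rational(-20347, 5)), 3769) = Add(Add(249, Rational(-20347, 5)), 3769) = Add(Rational(-19102, 5), 3769) = Rational(-257, 5)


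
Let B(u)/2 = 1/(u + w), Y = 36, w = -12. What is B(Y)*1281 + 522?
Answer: 2515/4 ≈ 628.75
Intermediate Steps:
B(u) = 2/(-12 + u) (B(u) = 2/(u - 12) = 2/(-12 + u))
B(Y)*1281 + 522 = (2/(-12 + 36))*1281 + 522 = (2/24)*1281 + 522 = (2*(1/24))*1281 + 522 = (1/12)*1281 + 522 = 427/4 + 522 = 2515/4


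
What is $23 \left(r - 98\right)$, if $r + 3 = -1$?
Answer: $-2346$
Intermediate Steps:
$r = -4$ ($r = -3 - 1 = -4$)
$23 \left(r - 98\right) = 23 \left(-4 - 98\right) = 23 \left(-102\right) = -2346$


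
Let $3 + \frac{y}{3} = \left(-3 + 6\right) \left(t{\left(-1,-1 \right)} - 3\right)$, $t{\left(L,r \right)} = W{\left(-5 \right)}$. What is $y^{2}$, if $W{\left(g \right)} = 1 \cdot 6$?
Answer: $324$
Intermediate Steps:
$W{\left(g \right)} = 6$
$t{\left(L,r \right)} = 6$
$y = 18$ ($y = -9 + 3 \left(-3 + 6\right) \left(6 - 3\right) = -9 + 3 \cdot 3 \cdot 3 = -9 + 3 \cdot 9 = -9 + 27 = 18$)
$y^{2} = 18^{2} = 324$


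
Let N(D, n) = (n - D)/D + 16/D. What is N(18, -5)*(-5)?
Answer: 35/18 ≈ 1.9444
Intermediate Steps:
N(D, n) = 16/D + (n - D)/D (N(D, n) = (n - D)/D + 16/D = 16/D + (n - D)/D)
N(18, -5)*(-5) = ((16 - 5 - 1*18)/18)*(-5) = ((16 - 5 - 18)/18)*(-5) = ((1/18)*(-7))*(-5) = -7/18*(-5) = 35/18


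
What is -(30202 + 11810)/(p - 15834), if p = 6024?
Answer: 2334/545 ≈ 4.2826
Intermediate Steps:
-(30202 + 11810)/(p - 15834) = -(30202 + 11810)/(6024 - 15834) = -42012/(-9810) = -42012*(-1)/9810 = -1*(-2334/545) = 2334/545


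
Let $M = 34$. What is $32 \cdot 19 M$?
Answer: $20672$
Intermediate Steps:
$32 \cdot 19 M = 32 \cdot 19 \cdot 34 = 608 \cdot 34 = 20672$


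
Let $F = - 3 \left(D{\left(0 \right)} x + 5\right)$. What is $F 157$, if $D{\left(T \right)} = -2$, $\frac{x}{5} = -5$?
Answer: $-25905$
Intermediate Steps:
$x = -25$ ($x = 5 \left(-5\right) = -25$)
$F = -165$ ($F = - 3 \left(\left(-2\right) \left(-25\right) + 5\right) = - 3 \left(50 + 5\right) = \left(-3\right) 55 = -165$)
$F 157 = \left(-165\right) 157 = -25905$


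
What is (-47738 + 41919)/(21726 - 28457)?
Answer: 5819/6731 ≈ 0.86451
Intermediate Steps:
(-47738 + 41919)/(21726 - 28457) = -5819/(-6731) = -5819*(-1/6731) = 5819/6731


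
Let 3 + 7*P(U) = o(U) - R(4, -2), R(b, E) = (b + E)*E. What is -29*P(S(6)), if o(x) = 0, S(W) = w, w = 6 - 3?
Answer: -29/7 ≈ -4.1429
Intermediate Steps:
R(b, E) = E*(E + b) (R(b, E) = (E + b)*E = E*(E + b))
w = 3
S(W) = 3
P(U) = 1/7 (P(U) = -3/7 + (0 - (-2)*(-2 + 4))/7 = -3/7 + (0 - (-2)*2)/7 = -3/7 + (0 - 1*(-4))/7 = -3/7 + (0 + 4)/7 = -3/7 + (1/7)*4 = -3/7 + 4/7 = 1/7)
-29*P(S(6)) = -29*1/7 = -29/7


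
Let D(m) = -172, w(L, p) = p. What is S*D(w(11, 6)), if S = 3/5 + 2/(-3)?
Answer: 172/15 ≈ 11.467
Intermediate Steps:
S = -1/15 (S = 3*(⅕) + 2*(-⅓) = ⅗ - ⅔ = -1/15 ≈ -0.066667)
S*D(w(11, 6)) = -1/15*(-172) = 172/15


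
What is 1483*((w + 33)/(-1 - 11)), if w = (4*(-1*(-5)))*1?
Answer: -78599/12 ≈ -6549.9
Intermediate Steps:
w = 20 (w = (4*5)*1 = 20*1 = 20)
1483*((w + 33)/(-1 - 11)) = 1483*((20 + 33)/(-1 - 11)) = 1483*(53/(-12)) = 1483*(53*(-1/12)) = 1483*(-53/12) = -78599/12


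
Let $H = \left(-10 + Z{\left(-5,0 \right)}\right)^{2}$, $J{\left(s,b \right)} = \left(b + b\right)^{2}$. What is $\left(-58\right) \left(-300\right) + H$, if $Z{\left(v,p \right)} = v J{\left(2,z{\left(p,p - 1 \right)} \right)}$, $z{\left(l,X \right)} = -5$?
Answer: $277500$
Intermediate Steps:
$J{\left(s,b \right)} = 4 b^{2}$ ($J{\left(s,b \right)} = \left(2 b\right)^{2} = 4 b^{2}$)
$Z{\left(v,p \right)} = 100 v$ ($Z{\left(v,p \right)} = v 4 \left(-5\right)^{2} = v 4 \cdot 25 = v 100 = 100 v$)
$H = 260100$ ($H = \left(-10 + 100 \left(-5\right)\right)^{2} = \left(-10 - 500\right)^{2} = \left(-510\right)^{2} = 260100$)
$\left(-58\right) \left(-300\right) + H = \left(-58\right) \left(-300\right) + 260100 = 17400 + 260100 = 277500$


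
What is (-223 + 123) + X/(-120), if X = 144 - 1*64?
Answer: -302/3 ≈ -100.67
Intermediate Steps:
X = 80 (X = 144 - 64 = 80)
(-223 + 123) + X/(-120) = (-223 + 123) + 80/(-120) = -100 + 80*(-1/120) = -100 - 2/3 = -302/3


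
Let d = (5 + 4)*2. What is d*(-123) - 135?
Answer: -2349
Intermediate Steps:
d = 18 (d = 9*2 = 18)
d*(-123) - 135 = 18*(-123) - 135 = -2214 - 135 = -2349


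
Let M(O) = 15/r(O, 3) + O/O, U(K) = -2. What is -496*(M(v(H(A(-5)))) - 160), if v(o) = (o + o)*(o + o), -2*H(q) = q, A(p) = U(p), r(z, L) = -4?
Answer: 80724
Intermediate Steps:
A(p) = -2
H(q) = -q/2
v(o) = 4*o**2 (v(o) = (2*o)*(2*o) = 4*o**2)
M(O) = -11/4 (M(O) = 15/(-4) + O/O = 15*(-1/4) + 1 = -15/4 + 1 = -11/4)
-496*(M(v(H(A(-5)))) - 160) = -496*(-11/4 - 160) = -496*(-651/4) = 80724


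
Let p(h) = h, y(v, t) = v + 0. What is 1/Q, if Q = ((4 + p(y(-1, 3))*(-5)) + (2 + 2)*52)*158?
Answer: 1/34286 ≈ 2.9166e-5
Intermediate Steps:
y(v, t) = v
Q = 34286 (Q = ((4 - 1*(-5)) + (2 + 2)*52)*158 = ((4 + 5) + 4*52)*158 = (9 + 208)*158 = 217*158 = 34286)
1/Q = 1/34286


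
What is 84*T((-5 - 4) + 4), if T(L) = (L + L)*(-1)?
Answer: 840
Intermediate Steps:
T(L) = -2*L (T(L) = (2*L)*(-1) = -2*L)
84*T((-5 - 4) + 4) = 84*(-2*((-5 - 4) + 4)) = 84*(-2*(-9 + 4)) = 84*(-2*(-5)) = 84*10 = 840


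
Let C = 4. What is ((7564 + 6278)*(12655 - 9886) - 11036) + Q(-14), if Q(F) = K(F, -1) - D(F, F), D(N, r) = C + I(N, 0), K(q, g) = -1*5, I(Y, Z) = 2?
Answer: 38317451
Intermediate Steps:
K(q, g) = -5
D(N, r) = 6 (D(N, r) = 4 + 2 = 6)
Q(F) = -11 (Q(F) = -5 - 1*6 = -5 - 6 = -11)
((7564 + 6278)*(12655 - 9886) - 11036) + Q(-14) = ((7564 + 6278)*(12655 - 9886) - 11036) - 11 = (13842*2769 - 11036) - 11 = (38328498 - 11036) - 11 = 38317462 - 11 = 38317451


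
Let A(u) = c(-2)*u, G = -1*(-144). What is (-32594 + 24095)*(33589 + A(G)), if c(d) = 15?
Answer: -303830751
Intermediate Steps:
G = 144
A(u) = 15*u
(-32594 + 24095)*(33589 + A(G)) = (-32594 + 24095)*(33589 + 15*144) = -8499*(33589 + 2160) = -8499*35749 = -303830751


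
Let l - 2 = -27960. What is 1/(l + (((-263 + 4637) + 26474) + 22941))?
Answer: 1/25831 ≈ 3.8713e-5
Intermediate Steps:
l = -27958 (l = 2 - 27960 = -27958)
1/(l + (((-263 + 4637) + 26474) + 22941)) = 1/(-27958 + (((-263 + 4637) + 26474) + 22941)) = 1/(-27958 + ((4374 + 26474) + 22941)) = 1/(-27958 + (30848 + 22941)) = 1/(-27958 + 53789) = 1/25831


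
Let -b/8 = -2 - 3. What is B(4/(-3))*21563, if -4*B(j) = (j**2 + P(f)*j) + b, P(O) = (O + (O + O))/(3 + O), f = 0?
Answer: -2026922/9 ≈ -2.2521e+5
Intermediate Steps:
P(O) = 3*O/(3 + O) (P(O) = (O + 2*O)/(3 + O) = (3*O)/(3 + O) = 3*O/(3 + O))
b = 40 (b = -8*(-2 - 3) = -8*(-5) = 40)
B(j) = -10 - j**2/4 (B(j) = -((j**2 + (3*0/(3 + 0))*j) + 40)/4 = -((j**2 + (3*0/3)*j) + 40)/4 = -((j**2 + (3*0*(1/3))*j) + 40)/4 = -((j**2 + 0*j) + 40)/4 = -((j**2 + 0) + 40)/4 = -(j**2 + 40)/4 = -(40 + j**2)/4 = -10 - j**2/4)
B(4/(-3))*21563 = (-10 - (4/(-3))**2/4)*21563 = (-10 - (4*(-1/3))**2/4)*21563 = (-10 - (-4/3)**2/4)*21563 = (-10 - 1/4*16/9)*21563 = (-10 - 4/9)*21563 = -94/9*21563 = -2026922/9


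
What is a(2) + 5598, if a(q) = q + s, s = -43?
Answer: 5557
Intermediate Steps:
a(q) = -43 + q (a(q) = q - 43 = -43 + q)
a(2) + 5598 = (-43 + 2) + 5598 = -41 + 5598 = 5557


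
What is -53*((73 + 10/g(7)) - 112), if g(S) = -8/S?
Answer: 10123/4 ≈ 2530.8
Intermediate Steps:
-53*((73 + 10/g(7)) - 112) = -53*((73 + 10/((-8/7))) - 112) = -53*((73 + 10/((-8*⅐))) - 112) = -53*((73 + 10/(-8/7)) - 112) = -53*((73 + 10*(-7/8)) - 112) = -53*((73 - 35/4) - 112) = -53*(257/4 - 112) = -53*(-191/4) = 10123/4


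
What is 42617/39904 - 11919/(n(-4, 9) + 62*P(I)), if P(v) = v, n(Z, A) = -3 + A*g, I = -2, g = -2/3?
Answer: 481283837/5307232 ≈ 90.685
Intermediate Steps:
g = -⅔ (g = -2*⅓ = -⅔ ≈ -0.66667)
n(Z, A) = -3 - 2*A/3 (n(Z, A) = -3 + A*(-⅔) = -3 - 2*A/3)
42617/39904 - 11919/(n(-4, 9) + 62*P(I)) = 42617/39904 - 11919/((-3 - ⅔*9) + 62*(-2)) = 42617*(1/39904) - 11919/((-3 - 6) - 124) = 42617/39904 - 11919/(-9 - 124) = 42617/39904 - 11919/(-133) = 42617/39904 - 11919*(-1/133) = 42617/39904 + 11919/133 = 481283837/5307232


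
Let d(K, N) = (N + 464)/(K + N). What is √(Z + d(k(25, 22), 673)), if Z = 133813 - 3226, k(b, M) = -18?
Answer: 3*√6225092490/655 ≈ 361.37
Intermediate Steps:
Z = 130587
d(K, N) = (464 + N)/(K + N)
√(Z + d(k(25, 22), 673)) = √(130587 + (464 + 673)/(-18 + 673)) = √(130587 + 1137/655) = √(85535622/655) = 3*√6225092490/655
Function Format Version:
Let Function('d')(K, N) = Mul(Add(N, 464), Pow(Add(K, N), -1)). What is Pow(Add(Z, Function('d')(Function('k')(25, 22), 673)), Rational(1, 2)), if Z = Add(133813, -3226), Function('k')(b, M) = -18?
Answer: Mul(Rational(3, 655), Pow(6225092490, Rational(1, 2))) ≈ 361.37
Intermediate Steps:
Z = 130587
Function('d')(K, N) = Mul(Pow(Add(K, N), -1), Add(464, N)) (Function('d')(K, N) = Mul(Add(464, N), Pow(Add(K, N), -1)) = Mul(Pow(Add(K, N), -1), Add(464, N)))
Pow(Add(Z, Function('d')(Function('k')(25, 22), 673)), Rational(1, 2)) = Pow(Add(130587, Mul(Pow(Add(-18, 673), -1), Add(464, 673))), Rational(1, 2)) = Pow(Add(130587, Mul(Pow(655, -1), 1137)), Rational(1, 2)) = Pow(Add(130587, Mul(Rational(1, 655), 1137)), Rational(1, 2)) = Pow(Add(130587, Rational(1137, 655)), Rational(1, 2)) = Pow(Rational(85535622, 655), Rational(1, 2)) = Mul(Rational(3, 655), Pow(6225092490, Rational(1, 2)))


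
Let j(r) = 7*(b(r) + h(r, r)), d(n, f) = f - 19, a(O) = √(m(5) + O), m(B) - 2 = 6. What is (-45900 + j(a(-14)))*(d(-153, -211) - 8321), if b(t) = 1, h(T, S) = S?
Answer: 392431043 - 59857*I*√6 ≈ 3.9243e+8 - 1.4662e+5*I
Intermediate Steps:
m(B) = 8 (m(B) = 2 + 6 = 8)
a(O) = √(8 + O)
d(n, f) = -19 + f
j(r) = 7 + 7*r (j(r) = 7*(1 + r) = 7 + 7*r)
(-45900 + j(a(-14)))*(d(-153, -211) - 8321) = (-45900 + (7 + 7*√(8 - 14)))*((-19 - 211) - 8321) = (-45900 + (7 + 7*√(-6)))*(-230 - 8321) = (-45900 + (7 + 7*(I*√6)))*(-8551) = (-45900 + (7 + 7*I*√6))*(-8551) = (-45893 + 7*I*√6)*(-8551) = 392431043 - 59857*I*√6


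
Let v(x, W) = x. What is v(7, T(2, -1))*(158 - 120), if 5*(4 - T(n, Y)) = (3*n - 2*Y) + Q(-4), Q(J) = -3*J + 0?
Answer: 266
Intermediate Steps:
Q(J) = -3*J
T(n, Y) = 8/5 - 3*n/5 + 2*Y/5 (T(n, Y) = 4 - ((3*n - 2*Y) - 3*(-4))/5 = 4 - ((-2*Y + 3*n) + 12)/5 = 4 - (12 - 2*Y + 3*n)/5 = 4 + (-12/5 - 3*n/5 + 2*Y/5) = 8/5 - 3*n/5 + 2*Y/5)
v(7, T(2, -1))*(158 - 120) = 7*(158 - 120) = 7*38 = 266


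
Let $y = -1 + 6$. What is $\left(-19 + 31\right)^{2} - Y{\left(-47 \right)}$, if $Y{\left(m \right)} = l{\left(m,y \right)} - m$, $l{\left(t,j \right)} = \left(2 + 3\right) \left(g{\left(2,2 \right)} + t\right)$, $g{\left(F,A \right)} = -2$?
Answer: $342$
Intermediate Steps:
$y = 5$
$l{\left(t,j \right)} = -10 + 5 t$ ($l{\left(t,j \right)} = \left(2 + 3\right) \left(-2 + t\right) = 5 \left(-2 + t\right) = -10 + 5 t$)
$Y{\left(m \right)} = -10 + 4 m$ ($Y{\left(m \right)} = \left(-10 + 5 m\right) - m = -10 + 4 m$)
$\left(-19 + 31\right)^{2} - Y{\left(-47 \right)} = \left(-19 + 31\right)^{2} - \left(-10 + 4 \left(-47\right)\right) = 12^{2} - \left(-10 - 188\right) = 144 - -198 = 144 + 198 = 342$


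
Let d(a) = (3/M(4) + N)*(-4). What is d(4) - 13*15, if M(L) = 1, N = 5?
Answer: -227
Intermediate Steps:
d(a) = -32 (d(a) = (3/1 + 5)*(-4) = (3*1 + 5)*(-4) = (3 + 5)*(-4) = 8*(-4) = -32)
d(4) - 13*15 = -32 - 13*15 = -32 - 195 = -227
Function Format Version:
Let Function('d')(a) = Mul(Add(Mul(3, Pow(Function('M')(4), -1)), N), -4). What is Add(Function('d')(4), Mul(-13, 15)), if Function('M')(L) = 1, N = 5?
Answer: -227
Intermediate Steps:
Function('d')(a) = -32 (Function('d')(a) = Mul(Add(Mul(3, Pow(1, -1)), 5), -4) = Mul(Add(Mul(3, 1), 5), -4) = Mul(Add(3, 5), -4) = Mul(8, -4) = -32)
Add(Function('d')(4), Mul(-13, 15)) = Add(-32, Mul(-13, 15)) = Add(-32, -195) = -227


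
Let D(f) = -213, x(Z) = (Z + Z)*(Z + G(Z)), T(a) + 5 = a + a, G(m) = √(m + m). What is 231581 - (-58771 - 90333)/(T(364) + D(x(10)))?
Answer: 59127707/255 ≈ 2.3187e+5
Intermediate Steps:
G(m) = √2*√m (G(m) = √(2*m) = √2*√m)
T(a) = -5 + 2*a (T(a) = -5 + (a + a) = -5 + 2*a)
x(Z) = 2*Z*(Z + √2*√Z) (x(Z) = (Z + Z)*(Z + √2*√Z) = (2*Z)*(Z + √2*√Z) = 2*Z*(Z + √2*√Z))
231581 - (-58771 - 90333)/(T(364) + D(x(10))) = 231581 - (-58771 - 90333)/((-5 + 2*364) - 213) = 231581 - (-149104)/((-5 + 728) - 213) = 231581 - (-149104)/(723 - 213) = 231581 - (-149104)/510 = 231581 - 1*(-74552/255) = 231581 + 74552/255 = 59127707/255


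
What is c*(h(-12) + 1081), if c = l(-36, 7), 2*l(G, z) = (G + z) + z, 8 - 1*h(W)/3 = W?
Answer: -12551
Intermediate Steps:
h(W) = 24 - 3*W
l(G, z) = z + G/2 (l(G, z) = ((G + z) + z)/2 = (G + 2*z)/2 = z + G/2)
c = -11 (c = 7 + (½)*(-36) = 7 - 18 = -11)
c*(h(-12) + 1081) = -11*((24 - 3*(-12)) + 1081) = -11*((24 + 36) + 1081) = -11*(60 + 1081) = -11*1141 = -12551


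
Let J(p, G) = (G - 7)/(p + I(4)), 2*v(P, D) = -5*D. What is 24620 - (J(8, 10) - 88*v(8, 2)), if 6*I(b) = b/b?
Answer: 1184802/49 ≈ 24180.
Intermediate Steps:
I(b) = ⅙ (I(b) = (b/b)/6 = (⅙)*1 = ⅙)
v(P, D) = -5*D/2 (v(P, D) = (-5*D)/2 = -5*D/2)
J(p, G) = (-7 + G)/(⅙ + p) (J(p, G) = (G - 7)/(p + ⅙) = (-7 + G)/(⅙ + p))
24620 - (J(8, 10) - 88*v(8, 2)) = 24620 - (6*(-7 + 10)/(1 + 6*8) - (-220)*2) = 24620 - (6*3/(1 + 48) - 88*(-5)) = 24620 - (6*3/49 + 440) = 24620 - (6*(1/49)*3 + 440) = 24620 - (18/49 + 440) = 24620 - 1*21578/49 = 24620 - 21578/49 = 1184802/49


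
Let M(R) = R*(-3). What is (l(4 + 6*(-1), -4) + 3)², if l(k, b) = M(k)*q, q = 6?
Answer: 1521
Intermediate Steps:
M(R) = -3*R
l(k, b) = -18*k (l(k, b) = -3*k*6 = -18*k)
(l(4 + 6*(-1), -4) + 3)² = (-18*(4 + 6*(-1)) + 3)² = (-18*(4 - 6) + 3)² = (-18*(-2) + 3)² = (36 + 3)² = 39² = 1521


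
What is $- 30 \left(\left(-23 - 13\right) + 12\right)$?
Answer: $720$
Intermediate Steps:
$- 30 \left(\left(-23 - 13\right) + 12\right) = - 30 \left(-36 + 12\right) = \left(-30\right) \left(-24\right) = 720$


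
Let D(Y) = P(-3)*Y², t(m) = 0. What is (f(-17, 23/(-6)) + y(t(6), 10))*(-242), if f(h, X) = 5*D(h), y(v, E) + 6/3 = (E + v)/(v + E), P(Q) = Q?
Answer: 1049312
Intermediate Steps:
y(v, E) = -1 (y(v, E) = -2 + (E + v)/(v + E) = -2 + (E + v)/(E + v) = -2 + 1 = -1)
D(Y) = -3*Y²
f(h, X) = -15*h² (f(h, X) = 5*(-3*h²) = -15*h²)
(f(-17, 23/(-6)) + y(t(6), 10))*(-242) = (-15*(-17)² - 1)*(-242) = (-15*289 - 1)*(-242) = (-4335 - 1)*(-242) = -4336*(-242) = 1049312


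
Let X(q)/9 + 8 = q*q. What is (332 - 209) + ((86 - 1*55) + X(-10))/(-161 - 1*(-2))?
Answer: 18698/159 ≈ 117.60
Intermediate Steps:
X(q) = -72 + 9*q**2 (X(q) = -72 + 9*(q*q) = -72 + 9*q**2)
(332 - 209) + ((86 - 1*55) + X(-10))/(-161 - 1*(-2)) = (332 - 209) + ((86 - 1*55) + (-72 + 9*(-10)**2))/(-161 - 1*(-2)) = 123 + ((86 - 55) + (-72 + 9*100))/(-161 + 2) = 123 + (31 + (-72 + 900))/(-159) = 123 + (31 + 828)*(-1/159) = 123 + 859*(-1/159) = 123 - 859/159 = 18698/159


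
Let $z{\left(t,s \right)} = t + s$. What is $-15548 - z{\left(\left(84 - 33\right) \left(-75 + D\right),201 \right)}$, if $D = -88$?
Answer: $-7436$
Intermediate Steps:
$z{\left(t,s \right)} = s + t$
$-15548 - z{\left(\left(84 - 33\right) \left(-75 + D\right),201 \right)} = -15548 - \left(201 + \left(84 - 33\right) \left(-75 - 88\right)\right) = -15548 - \left(201 + 51 \left(-163\right)\right) = -15548 - \left(201 - 8313\right) = -15548 - -8112 = -15548 + 8112 = -7436$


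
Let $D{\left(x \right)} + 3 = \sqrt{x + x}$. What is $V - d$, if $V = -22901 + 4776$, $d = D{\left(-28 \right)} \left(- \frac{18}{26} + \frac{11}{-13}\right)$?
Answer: $- \frac{235685}{13} + \frac{40 i \sqrt{14}}{13} \approx -18130.0 + 11.513 i$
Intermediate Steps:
$D{\left(x \right)} = -3 + \sqrt{2} \sqrt{x}$ ($D{\left(x \right)} = -3 + \sqrt{x + x} = -3 + \sqrt{2 x} = -3 + \sqrt{2} \sqrt{x}$)
$d = \frac{60}{13} - \frac{40 i \sqrt{14}}{13}$ ($d = \left(-3 + \sqrt{2} \sqrt{-28}\right) \left(- \frac{18}{26} + \frac{11}{-13}\right) = \left(-3 + \sqrt{2} \cdot 2 i \sqrt{7}\right) \left(\left(-18\right) \frac{1}{26} + 11 \left(- \frac{1}{13}\right)\right) = \left(-3 + 2 i \sqrt{14}\right) \left(- \frac{9}{13} - \frac{11}{13}\right) = \left(-3 + 2 i \sqrt{14}\right) \left(- \frac{20}{13}\right) = \frac{60}{13} - \frac{40 i \sqrt{14}}{13} \approx 4.6154 - 11.513 i$)
$V = -18125$
$V - d = -18125 - \left(\frac{60}{13} - \frac{40 i \sqrt{14}}{13}\right) = - \frac{235685}{13} + \frac{40 i \sqrt{14}}{13}$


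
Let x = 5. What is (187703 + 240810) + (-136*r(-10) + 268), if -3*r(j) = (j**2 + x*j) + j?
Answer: 1291783/3 ≈ 4.3059e+5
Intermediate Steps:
r(j) = -2*j - j**2/3 (r(j) = -((j**2 + 5*j) + j)/3 = -(j**2 + 6*j)/3 = -2*j - j**2/3)
(187703 + 240810) + (-136*r(-10) + 268) = (187703 + 240810) + (-(-136)*(-10)*(6 - 10)/3 + 268) = 428513 + (-(-136)*(-10)*(-4)/3 + 268) = 428513 + (-136*(-40/3) + 268) = 428513 + (5440/3 + 268) = 428513 + 6244/3 = 1291783/3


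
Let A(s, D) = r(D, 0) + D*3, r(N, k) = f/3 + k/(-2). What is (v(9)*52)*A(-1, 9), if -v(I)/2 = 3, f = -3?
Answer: -8112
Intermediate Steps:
v(I) = -6 (v(I) = -2*3 = -6)
r(N, k) = -1 - k/2 (r(N, k) = -3/3 + k/(-2) = -3*⅓ + k*(-½) = -1 - k/2)
A(s, D) = -1 + 3*D (A(s, D) = (-1 - ½*0) + D*3 = (-1 + 0) + 3*D = -1 + 3*D)
(v(9)*52)*A(-1, 9) = (-6*52)*(-1 + 3*9) = -312*(-1 + 27) = -312*26 = -8112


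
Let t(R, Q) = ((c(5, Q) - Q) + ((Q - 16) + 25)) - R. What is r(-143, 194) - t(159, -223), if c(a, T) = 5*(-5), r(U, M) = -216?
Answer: -41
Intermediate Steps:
c(a, T) = -25
t(R, Q) = -16 - R (t(R, Q) = ((-25 - Q) + ((Q - 16) + 25)) - R = ((-25 - Q) + ((-16 + Q) + 25)) - R = ((-25 - Q) + (9 + Q)) - R = -16 - R)
r(-143, 194) - t(159, -223) = -216 - (-16 - 1*159) = -216 - (-16 - 159) = -216 - 1*(-175) = -216 + 175 = -41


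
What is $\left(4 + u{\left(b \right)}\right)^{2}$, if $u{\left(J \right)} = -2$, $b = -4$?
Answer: $4$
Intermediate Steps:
$\left(4 + u{\left(b \right)}\right)^{2} = \left(4 - 2\right)^{2} = 2^{2} = 4$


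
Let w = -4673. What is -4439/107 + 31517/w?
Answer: -24115766/500011 ≈ -48.230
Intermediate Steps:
-4439/107 + 31517/w = -4439/107 + 31517/(-4673) = -4439*1/107 + 31517*(-1/4673) = -4439/107 - 31517/4673 = -24115766/500011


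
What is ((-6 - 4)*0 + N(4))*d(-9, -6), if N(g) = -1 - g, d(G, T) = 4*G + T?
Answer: 210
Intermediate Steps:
d(G, T) = T + 4*G
((-6 - 4)*0 + N(4))*d(-9, -6) = ((-6 - 4)*0 + (-1 - 1*4))*(-6 + 4*(-9)) = (-10*0 + (-1 - 4))*(-6 - 36) = (0 - 5)*(-42) = -5*(-42) = 210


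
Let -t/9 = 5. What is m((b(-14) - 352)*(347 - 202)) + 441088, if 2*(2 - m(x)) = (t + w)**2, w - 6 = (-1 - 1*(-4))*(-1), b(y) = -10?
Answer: 440208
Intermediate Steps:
t = -45 (t = -9*5 = -45)
w = 3 (w = 6 + (-1 - 1*(-4))*(-1) = 6 + (-1 + 4)*(-1) = 6 + 3*(-1) = 6 - 3 = 3)
m(x) = -880 (m(x) = 2 - (-45 + 3)**2/2 = 2 - 1/2*(-42)**2 = 2 - 1/2*1764 = 2 - 882 = -880)
m((b(-14) - 352)*(347 - 202)) + 441088 = -880 + 441088 = 440208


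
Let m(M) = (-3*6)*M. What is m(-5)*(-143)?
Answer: -12870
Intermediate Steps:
m(M) = -18*M
m(-5)*(-143) = -18*(-5)*(-143) = 90*(-143) = -12870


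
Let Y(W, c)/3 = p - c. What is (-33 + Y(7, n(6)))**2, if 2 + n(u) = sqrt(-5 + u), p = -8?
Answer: 2916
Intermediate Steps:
n(u) = -2 + sqrt(-5 + u)
Y(W, c) = -24 - 3*c (Y(W, c) = 3*(-8 - c) = -24 - 3*c)
(-33 + Y(7, n(6)))**2 = (-33 + (-24 - 3*(-2 + sqrt(-5 + 6))))**2 = (-33 + (-24 - 3*(-2 + sqrt(1))))**2 = (-33 + (-24 - 3*(-2 + 1)))**2 = (-33 + (-24 - 3*(-1)))**2 = (-33 + (-24 + 3))**2 = (-33 - 21)**2 = (-54)**2 = 2916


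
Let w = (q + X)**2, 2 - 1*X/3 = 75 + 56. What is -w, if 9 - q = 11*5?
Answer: -187489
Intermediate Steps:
X = -387 (X = 6 - 3*(75 + 56) = 6 - 3*131 = 6 - 393 = -387)
q = -46 (q = 9 - 11*5 = 9 - 1*55 = 9 - 55 = -46)
w = 187489 (w = (-46 - 387)**2 = (-433)**2 = 187489)
-w = -1*187489 = -187489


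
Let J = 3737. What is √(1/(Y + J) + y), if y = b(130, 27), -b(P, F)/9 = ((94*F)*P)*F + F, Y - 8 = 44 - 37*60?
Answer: 7*I*√4028026945326/1569 ≈ 8954.1*I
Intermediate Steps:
Y = -2168 (Y = 8 + (44 - 37*60) = 8 + (44 - 2220) = 8 - 2176 = -2168)
b(P, F) = -9*F - 846*P*F² (b(P, F) = -9*(((94*F)*P)*F + F) = -9*((94*F*P)*F + F) = -9*(94*P*F² + F) = -9*(F + 94*P*F²) = -9*F - 846*P*F²)
y = -80175663 (y = -9*27*(1 + 94*27*130) = -9*27*(1 + 329940) = -9*27*329941 = -80175663)
√(1/(Y + J) + y) = √(1/(-2168 + 3737) - 80175663) = √(1/1569 - 80175663) = √(-125795615246/1569) = 7*I*√4028026945326/1569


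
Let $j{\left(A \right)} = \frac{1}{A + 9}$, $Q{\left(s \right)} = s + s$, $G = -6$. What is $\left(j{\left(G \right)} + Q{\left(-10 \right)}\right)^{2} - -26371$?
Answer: $\frac{240820}{9} \approx 26758.0$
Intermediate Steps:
$Q{\left(s \right)} = 2 s$
$j{\left(A \right)} = \frac{1}{9 + A}$
$\left(j{\left(G \right)} + Q{\left(-10 \right)}\right)^{2} - -26371 = \left(\frac{1}{9 - 6} + 2 \left(-10\right)\right)^{2} - -26371 = \left(\frac{1}{3} - 20\right)^{2} + 26371 = \left(- \frac{59}{3}\right)^{2} + 26371 = \frac{3481}{9} + 26371 = \frac{240820}{9}$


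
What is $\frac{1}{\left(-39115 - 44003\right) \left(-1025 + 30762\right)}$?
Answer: $- \frac{1}{2471679966} \approx -4.0458 \cdot 10^{-10}$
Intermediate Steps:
$\frac{1}{\left(-39115 - 44003\right) \left(-1025 + 30762\right)} = \frac{1}{\left(-83118\right) 29737} = \frac{1}{-2471679966} = - \frac{1}{2471679966}$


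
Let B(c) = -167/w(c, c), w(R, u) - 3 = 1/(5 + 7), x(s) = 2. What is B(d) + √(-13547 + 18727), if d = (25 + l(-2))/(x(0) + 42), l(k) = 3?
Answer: -2004/37 + 2*√1295 ≈ 17.810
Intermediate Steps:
d = 7/11 (d = (25 + 3)/(2 + 42) = 28/44 = 28*(1/44) = 7/11 ≈ 0.63636)
w(R, u) = 37/12 (w(R, u) = 3 + 1/(5 + 7) = 3 + 1/12 = 37/12)
B(c) = -2004/37 (B(c) = -167/37/12 = -167*12/37 = -2004/37)
B(d) + √(-13547 + 18727) = -2004/37 + √(-13547 + 18727) = -2004/37 + √5180 = -2004/37 + 2*√1295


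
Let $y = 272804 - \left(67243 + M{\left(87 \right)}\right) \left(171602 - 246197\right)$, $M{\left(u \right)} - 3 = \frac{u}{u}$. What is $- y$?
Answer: $-5016562769$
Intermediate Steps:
$M{\left(u \right)} = 4$ ($M{\left(u \right)} = 3 + \frac{u}{u} = 3 + 1 = 4$)
$y = 5016562769$ ($y = 272804 - \left(67243 + 4\right) \left(171602 - 246197\right) = 272804 - 67247 \left(-74595\right) = 272804 - -5016289965 = 272804 + 5016289965 = 5016562769$)
$- y = \left(-1\right) 5016562769 = -5016562769$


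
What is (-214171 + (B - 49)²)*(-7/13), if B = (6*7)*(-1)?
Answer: 1441230/13 ≈ 1.1086e+5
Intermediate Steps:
B = -42 (B = 42*(-1) = -42)
(-214171 + (B - 49)²)*(-7/13) = (-214171 + (-42 - 49)²)*(-7/13) = (-214171 + (-91)²)*(-7*1/13) = (-214171 + 8281)*(-7/13) = -205890*(-7/13) = 1441230/13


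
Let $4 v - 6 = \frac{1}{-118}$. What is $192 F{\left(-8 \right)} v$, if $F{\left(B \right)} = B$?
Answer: $- \frac{135744}{59} \approx -2300.7$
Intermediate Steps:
$v = \frac{707}{472}$ ($v = \frac{3}{2} + \frac{1}{4 \left(-118\right)} = \frac{3}{2} + \frac{1}{4} \left(- \frac{1}{118}\right) = \frac{3}{2} - \frac{1}{472} = \frac{707}{472} \approx 1.4979$)
$192 F{\left(-8 \right)} v = 192 \left(-8\right) \frac{707}{472} = \left(-1536\right) \frac{707}{472} = - \frac{135744}{59}$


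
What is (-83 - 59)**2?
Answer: 20164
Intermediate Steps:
(-83 - 59)**2 = (-142)**2 = 20164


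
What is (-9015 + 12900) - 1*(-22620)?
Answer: 26505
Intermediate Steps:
(-9015 + 12900) - 1*(-22620) = 3885 + 22620 = 26505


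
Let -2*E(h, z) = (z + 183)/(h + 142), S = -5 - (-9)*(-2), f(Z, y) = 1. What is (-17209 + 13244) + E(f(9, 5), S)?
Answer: -567075/143 ≈ -3965.6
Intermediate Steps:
S = -23 (S = -5 - 3*6 = -5 - 18 = -23)
E(h, z) = -(183 + z)/(2*(142 + h)) (E(h, z) = -(z + 183)/(2*(h + 142)) = -(183 + z)/(2*(142 + h)))
(-17209 + 13244) + E(f(9, 5), S) = (-17209 + 13244) + (-183 - 1*(-23))/(2*(142 + 1)) = -3965 + (½)*(-183 + 23)/143 = -3965 + (½)*(1/143)*(-160) = -3965 - 80/143 = -567075/143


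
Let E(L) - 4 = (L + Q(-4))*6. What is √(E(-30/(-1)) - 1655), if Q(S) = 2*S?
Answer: 7*I*√31 ≈ 38.974*I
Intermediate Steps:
E(L) = -44 + 6*L (E(L) = 4 + (L + 2*(-4))*6 = 4 + (L - 8)*6 = 4 + (-8 + L)*6 = 4 + (-48 + 6*L) = -44 + 6*L)
√(E(-30/(-1)) - 1655) = √((-44 + 6*(-30/(-1))) - 1655) = √((-44 + 6*(-30*(-1))) - 1655) = √((-44 + 6*30) - 1655) = √((-44 + 180) - 1655) = √(136 - 1655) = √(-1519) = 7*I*√31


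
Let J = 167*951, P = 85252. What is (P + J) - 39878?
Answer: 204191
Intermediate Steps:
J = 158817
(P + J) - 39878 = (85252 + 158817) - 39878 = 244069 - 39878 = 204191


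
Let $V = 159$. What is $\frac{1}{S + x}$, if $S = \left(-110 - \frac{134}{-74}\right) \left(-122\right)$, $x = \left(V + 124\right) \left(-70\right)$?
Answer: $- \frac{37}{244604} \approx -0.00015126$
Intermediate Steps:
$x = -19810$ ($x = \left(159 + 124\right) \left(-70\right) = 283 \left(-70\right) = -19810$)
$S = \frac{488366}{37}$ ($S = \left(-110 - - \frac{67}{37}\right) \left(-122\right) = \left(-110 + \frac{67}{37}\right) \left(-122\right) = \left(- \frac{4003}{37}\right) \left(-122\right) = \frac{488366}{37} \approx 13199.0$)
$\frac{1}{S + x} = \frac{1}{\frac{488366}{37} - 19810} = \frac{1}{- \frac{244604}{37}} = - \frac{37}{244604}$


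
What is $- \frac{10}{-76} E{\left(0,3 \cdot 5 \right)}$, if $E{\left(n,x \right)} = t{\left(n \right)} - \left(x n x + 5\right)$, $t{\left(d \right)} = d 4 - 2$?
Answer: $- \frac{35}{38} \approx -0.92105$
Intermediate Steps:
$t{\left(d \right)} = -2 + 4 d$ ($t{\left(d \right)} = 4 d - 2 = -2 + 4 d$)
$E{\left(n,x \right)} = -7 + 4 n - n x^{2}$ ($E{\left(n,x \right)} = \left(-2 + 4 n\right) - \left(x n x + 5\right) = \left(-2 + 4 n\right) - \left(n x x + 5\right) = \left(-2 + 4 n\right) - \left(n x^{2} + 5\right) = \left(-2 + 4 n\right) - \left(5 + n x^{2}\right) = -7 + 4 n - n x^{2}$)
$- \frac{10}{-76} E{\left(0,3 \cdot 5 \right)} = - \frac{10}{-76} \left(-7 + 4 \cdot 0 - 0 \left(3 \cdot 5\right)^{2}\right) = \left(-10\right) \left(- \frac{1}{76}\right) \left(-7 + 0 - 0 \cdot 15^{2}\right) = \frac{5 \left(-7 + 0 - 0 \cdot 225\right)}{38} = \frac{5 \left(-7 + 0 + 0\right)}{38} = \frac{5}{38} \left(-7\right) = - \frac{35}{38}$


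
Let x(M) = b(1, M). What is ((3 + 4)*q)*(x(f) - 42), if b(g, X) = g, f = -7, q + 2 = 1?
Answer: 287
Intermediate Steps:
q = -1 (q = -2 + 1 = -1)
x(M) = 1
((3 + 4)*q)*(x(f) - 42) = ((3 + 4)*(-1))*(1 - 42) = (7*(-1))*(-41) = -7*(-41) = 287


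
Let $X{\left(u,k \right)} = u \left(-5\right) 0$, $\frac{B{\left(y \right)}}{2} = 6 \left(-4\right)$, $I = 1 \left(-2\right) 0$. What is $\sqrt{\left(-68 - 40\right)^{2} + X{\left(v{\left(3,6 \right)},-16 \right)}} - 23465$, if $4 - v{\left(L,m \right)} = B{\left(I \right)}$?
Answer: $-23357$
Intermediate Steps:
$I = 0$ ($I = \left(-2\right) 0 = 0$)
$B{\left(y \right)} = -48$ ($B{\left(y \right)} = 2 \cdot 6 \left(-4\right) = 2 \left(-24\right) = -48$)
$v{\left(L,m \right)} = 52$ ($v{\left(L,m \right)} = 4 - -48 = 4 + 48 = 52$)
$X{\left(u,k \right)} = 0$ ($X{\left(u,k \right)} = - 5 u 0 = 0$)
$\sqrt{\left(-68 - 40\right)^{2} + X{\left(v{\left(3,6 \right)},-16 \right)}} - 23465 = \sqrt{\left(-68 - 40\right)^{2} + 0} - 23465 = \sqrt{\left(-108\right)^{2} + 0} - 23465 = \sqrt{11664 + 0} - 23465 = \sqrt{11664} - 23465 = 108 - 23465 = -23357$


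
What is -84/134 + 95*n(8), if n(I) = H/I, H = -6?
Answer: -19263/268 ≈ -71.877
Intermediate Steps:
n(I) = -6/I
-84/134 + 95*n(8) = -84/134 + 95*(-6/8) = -84*1/134 + 95*(-6*⅛) = -42/67 + 95*(-¾) = -42/67 - 285/4 = -19263/268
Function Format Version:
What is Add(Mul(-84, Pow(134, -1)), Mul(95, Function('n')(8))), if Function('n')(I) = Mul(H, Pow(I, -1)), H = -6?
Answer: Rational(-19263, 268) ≈ -71.877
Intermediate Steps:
Function('n')(I) = Mul(-6, Pow(I, -1))
Add(Mul(-84, Pow(134, -1)), Mul(95, Function('n')(8))) = Add(Mul(-84, Pow(134, -1)), Mul(95, Mul(-6, Pow(8, -1)))) = Add(Mul(-84, Rational(1, 134)), Mul(95, Mul(-6, Rational(1, 8)))) = Add(Rational(-42, 67), Mul(95, Rational(-3, 4))) = Add(Rational(-42, 67), Rational(-285, 4)) = Rational(-19263, 268)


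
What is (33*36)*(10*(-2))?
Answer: -23760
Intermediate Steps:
(33*36)*(10*(-2)) = 1188*(-20) = -23760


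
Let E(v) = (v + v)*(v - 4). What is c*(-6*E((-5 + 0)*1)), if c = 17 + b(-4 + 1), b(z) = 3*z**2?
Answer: -23760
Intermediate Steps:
E(v) = 2*v*(-4 + v) (E(v) = (2*v)*(-4 + v) = 2*v*(-4 + v))
c = 44 (c = 17 + 3*(-4 + 1)**2 = 17 + 3*(-3)**2 = 17 + 3*9 = 17 + 27 = 44)
c*(-6*E((-5 + 0)*1)) = 44*(-12*(-5 + 0)*1*(-4 + (-5 + 0)*1)) = 44*(-12*(-5*1)*(-4 - 5*1)) = 44*(-12*(-5)*(-4 - 5)) = 44*(-12*(-5)*(-9)) = 44*(-6*90) = 44*(-540) = -23760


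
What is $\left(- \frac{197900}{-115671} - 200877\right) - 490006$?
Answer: $- \frac{79914929593}{115671} \approx -6.9088 \cdot 10^{5}$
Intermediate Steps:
$\left(- \frac{197900}{-115671} - 200877\right) - 490006 = \left(\left(-197900\right) \left(- \frac{1}{115671}\right) - 200877\right) - 490006 = \left(\frac{197900}{115671} - 200877\right) - 490006 = - \frac{23235445567}{115671} - 490006 = - \frac{79914929593}{115671}$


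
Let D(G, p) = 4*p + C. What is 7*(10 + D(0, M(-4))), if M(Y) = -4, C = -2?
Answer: -56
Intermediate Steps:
D(G, p) = -2 + 4*p (D(G, p) = 4*p - 2 = -2 + 4*p)
7*(10 + D(0, M(-4))) = 7*(10 + (-2 + 4*(-4))) = 7*(10 + (-2 - 16)) = 7*(10 - 18) = 7*(-8) = -56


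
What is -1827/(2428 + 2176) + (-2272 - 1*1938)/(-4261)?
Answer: 11597993/19617644 ≈ 0.59120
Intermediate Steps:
-1827/(2428 + 2176) + (-2272 - 1*1938)/(-4261) = -1827/4604 + (-2272 - 1938)*(-1/4261) = -1827*1/4604 - 4210*(-1/4261) = -1827/4604 + 4210/4261 = 11597993/19617644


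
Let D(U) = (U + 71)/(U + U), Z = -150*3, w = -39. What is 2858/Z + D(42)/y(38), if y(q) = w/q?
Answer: -313753/40950 ≈ -7.6619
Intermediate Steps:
Z = -450
y(q) = -39/q
D(U) = (71 + U)/(2*U) (D(U) = (71 + U)/((2*U)) = (71 + U)*(1/(2*U)) = (71 + U)/(2*U))
2858/Z + D(42)/y(38) = 2858/(-450) + ((½)*(71 + 42)/42)/((-39/38)) = 2858*(-1/450) + ((½)*(1/42)*113)/((-39*1/38)) = -1429/225 + 113/(84*(-39/38)) = -1429/225 + (113/84)*(-38/39) = -1429/225 - 2147/1638 = -313753/40950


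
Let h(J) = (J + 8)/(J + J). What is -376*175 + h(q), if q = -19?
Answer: -2500389/38 ≈ -65800.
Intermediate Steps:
h(J) = (8 + J)/(2*J) (h(J) = (8 + J)/((2*J)) = (8 + J)*(1/(2*J)) = (8 + J)/(2*J))
-376*175 + h(q) = -376*175 + (1/2)*(8 - 19)/(-19) = -65800 + (1/2)*(-1/19)*(-11) = -65800 + 11/38 = -2500389/38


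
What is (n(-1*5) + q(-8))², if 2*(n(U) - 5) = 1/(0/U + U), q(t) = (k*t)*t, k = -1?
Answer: 349281/100 ≈ 3492.8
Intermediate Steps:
q(t) = -t² (q(t) = (-t)*t = -t²)
n(U) = 5 + 1/(2*U) (n(U) = 5 + 1/(2*(0/U + U)) = 5 + 1/(2*(0 + U)) = 5 + 1/(2*U))
(n(-1*5) + q(-8))² = ((5 + 1/(2*((-1*5)))) - 1*(-8)²)² = ((5 + (½)/(-5)) - 1*64)² = ((5 + (½)*(-⅕)) - 64)² = ((5 - ⅒) - 64)² = (49/10 - 64)² = (-591/10)² = 349281/100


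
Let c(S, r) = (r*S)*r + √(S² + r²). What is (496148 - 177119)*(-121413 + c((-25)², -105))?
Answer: 2159574935148 + 1595145*√16066 ≈ 2.1598e+12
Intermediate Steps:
c(S, r) = √(S² + r²) + S*r² (c(S, r) = (S*r)*r + √(S² + r²) = S*r² + √(S² + r²) = √(S² + r²) + S*r²)
(496148 - 177119)*(-121413 + c((-25)², -105)) = (496148 - 177119)*(-121413 + (√(((-25)²)² + (-105)²) + (-25)²*(-105)²)) = 319029*(-121413 + (√(625² + 11025) + 625*11025)) = 319029*(-121413 + (√(390625 + 11025) + 6890625)) = 319029*(-121413 + (√401650 + 6890625)) = 319029*(-121413 + (5*√16066 + 6890625)) = 319029*(-121413 + (6890625 + 5*√16066)) = 319029*(6769212 + 5*√16066) = 2159574935148 + 1595145*√16066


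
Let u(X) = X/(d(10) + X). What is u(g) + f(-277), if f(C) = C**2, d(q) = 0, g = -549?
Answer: 76730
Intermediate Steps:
u(X) = 1 (u(X) = X/(0 + X) = X/X = 1)
u(g) + f(-277) = 1 + (-277)**2 = 1 + 76729 = 76730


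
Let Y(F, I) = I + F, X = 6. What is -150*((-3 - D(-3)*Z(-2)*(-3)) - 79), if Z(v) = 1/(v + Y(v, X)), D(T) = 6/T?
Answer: 12750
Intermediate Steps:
Y(F, I) = F + I
Z(v) = 1/(6 + 2*v) (Z(v) = 1/(v + (v + 6)) = 1/(v + (6 + v)) = 1/(6 + 2*v))
-150*((-3 - D(-3)*Z(-2)*(-3)) - 79) = -150*((-3 - (6/(-3))*(1/(2*(3 - 2)))*(-3)) - 79) = -150*((-3 - (6*(-1/3))*((1/2)/1)*(-3)) - 79) = -150*((-3 - (-1)*(-3)) - 79) = -150*((-3 - 1*3) - 79) = -150*((-3 - 3) - 79) = -150*(-6 - 79) = -150*(-85) = 12750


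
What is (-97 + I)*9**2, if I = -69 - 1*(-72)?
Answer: -7614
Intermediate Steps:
I = 3 (I = -69 + 72 = 3)
(-97 + I)*9**2 = (-97 + 3)*9**2 = -94*81 = -7614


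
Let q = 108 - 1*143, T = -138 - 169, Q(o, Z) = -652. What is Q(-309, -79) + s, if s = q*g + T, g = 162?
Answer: -6629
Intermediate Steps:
T = -307
q = -35 (q = 108 - 143 = -35)
s = -5977 (s = -35*162 - 307 = -5670 - 307 = -5977)
Q(-309, -79) + s = -652 - 5977 = -6629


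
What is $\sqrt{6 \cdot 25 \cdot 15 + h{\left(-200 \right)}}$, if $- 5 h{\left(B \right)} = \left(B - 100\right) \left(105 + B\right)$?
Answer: $5 i \sqrt{138} \approx 58.737 i$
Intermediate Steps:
$h{\left(B \right)} = - \frac{\left(-100 + B\right) \left(105 + B\right)}{5}$ ($h{\left(B \right)} = - \frac{\left(B - 100\right) \left(105 + B\right)}{5} = - \frac{\left(-100 + B\right) \left(105 + B\right)}{5}$)
$\sqrt{6 \cdot 25 \cdot 15 + h{\left(-200 \right)}} = \sqrt{6 \cdot 25 \cdot 15 - \left(-2300 + 8000\right)} = \sqrt{150 \cdot 15 + \left(2100 + 200 - 8000\right)} = \sqrt{2250 + \left(2100 + 200 - 8000\right)} = \sqrt{2250 - 5700} = \sqrt{-3450} = 5 i \sqrt{138}$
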